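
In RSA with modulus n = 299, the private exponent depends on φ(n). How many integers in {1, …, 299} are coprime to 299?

264

Factor: 299 = 13 · 23.
φ(299) = (13−1) · (23−1) = 12 · 22 = 264.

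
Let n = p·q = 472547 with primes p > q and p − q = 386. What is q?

521

Since p = q + 386, we have 472547 = q(q + 386), so q² + 386q − 472547 = 0.
Discriminant: 386² + 4·472547 = 148996 + 1890188 = 2039184; √2039184 = 1428.
q = (−386 + 1428)/2 = 521, and p = q + 386 = 907.
Check: 521 · 907 = 472547.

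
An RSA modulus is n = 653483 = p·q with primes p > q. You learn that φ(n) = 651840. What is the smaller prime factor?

φ(n) = (p−1)(q−1) = n − (p+q) + 1, so p + q = 653483 − 651840 + 1 = 1644.
p and q are the roots of t² − 1644t + 653483 = 0.
Discriminant: 1644² − 4·653483 = 2702736 − 2613932 = 88804; √88804 = 298.
q = (1644 − 298)/2 = 673, p = (1644 + 298)/2 = 971.
Check: 673 · 971 = 653483.

673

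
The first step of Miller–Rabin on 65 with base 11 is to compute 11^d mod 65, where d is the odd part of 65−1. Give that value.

11

65 − 1 = 64 = 2^6 · 1, so d = 1.
11^1 ≡ 11 (mod 65)
1 = 1 in binary powers of 2.
So 11^1 ≡ 11 ≡ 11 (mod 65).
Squaring chain: 11 → 56 → 16 → 61 → 16 → 61; never reaches −1, so base 11 is a Miller–Rabin witness that 65 is composite.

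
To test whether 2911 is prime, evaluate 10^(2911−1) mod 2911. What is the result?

1026

10^1 ≡ 10 (mod 2911)
10^2 ≡ 10^2 = 100 ≡ 100 (mod 2911)
10^4 ≡ 100^2 = 10000 ≡ 1267 (mod 2911)
10^8 ≡ 1267^2 = 1605289 ≡ 1328 (mod 2911)
10^16 ≡ 1328^2 = 1763584 ≡ 2429 (mod 2911)
10^32 ≡ 2429^2 = 5900041 ≡ 2355 (mod 2911)
10^64 ≡ 2355^2 = 5546025 ≡ 570 (mod 2911)
10^128 ≡ 570^2 = 324900 ≡ 1779 (mod 2911)
10^256 ≡ 1779^2 = 3164841 ≡ 584 (mod 2911)
10^512 ≡ 584^2 = 341056 ≡ 469 (mod 2911)
10^1024 ≡ 469^2 = 219961 ≡ 1636 (mod 2911)
10^2048 ≡ 1636^2 = 2676496 ≡ 1287 (mod 2911)
2910 = 2048 + 512 + 256 + 64 + 16 + 8 + 4 + 2 in binary powers of 2.
So 10^2910 ≡ 1287 · 469 · 584 · 570 · 2429 · 1328 · 1267 · 100 ≡ 1026 (mod 2911).
Since 1026 ≠ 1, base 10 is a Fermat witness: 2911 is composite.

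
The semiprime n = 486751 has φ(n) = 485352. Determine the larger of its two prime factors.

757

φ(n) = (p−1)(q−1) = n − (p+q) + 1, so p + q = 486751 − 485352 + 1 = 1400.
p and q are the roots of t² − 1400t + 486751 = 0.
Discriminant: 1400² − 4·486751 = 1960000 − 1947004 = 12996; √12996 = 114.
q = (1400 − 114)/2 = 643, p = (1400 + 114)/2 = 757.
Check: 643 · 757 = 486751.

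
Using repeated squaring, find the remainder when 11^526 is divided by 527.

11^1 ≡ 11 (mod 527)
11^2 ≡ 11^2 = 121 ≡ 121 (mod 527)
11^4 ≡ 121^2 = 14641 ≡ 412 (mod 527)
11^8 ≡ 412^2 = 169744 ≡ 50 (mod 527)
11^16 ≡ 50^2 = 2500 ≡ 392 (mod 527)
11^32 ≡ 392^2 = 153664 ≡ 307 (mod 527)
11^64 ≡ 307^2 = 94249 ≡ 443 (mod 527)
11^128 ≡ 443^2 = 196249 ≡ 205 (mod 527)
11^256 ≡ 205^2 = 42025 ≡ 392 (mod 527)
11^512 ≡ 392^2 = 153664 ≡ 307 (mod 527)
526 = 512 + 8 + 4 + 2 in binary powers of 2.
So 11^526 ≡ 307 · 50 · 412 · 121 ≡ 485 (mod 527).
Since 485 ≠ 1, base 11 is a Fermat witness: 527 is composite.

485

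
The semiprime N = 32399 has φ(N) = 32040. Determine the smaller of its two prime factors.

φ(n) = (p−1)(q−1) = n − (p+q) + 1, so p + q = 32399 − 32040 + 1 = 360.
p and q are the roots of t² − 360t + 32399 = 0.
Discriminant: 360² − 4·32399 = 129600 − 129596 = 4; √4 = 2.
q = (360 − 2)/2 = 179, p = (360 + 2)/2 = 181.
Check: 179 · 181 = 32399.

179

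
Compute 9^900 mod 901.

9^1 ≡ 9 (mod 901)
9^2 ≡ 9^2 = 81 ≡ 81 (mod 901)
9^4 ≡ 81^2 = 6561 ≡ 254 (mod 901)
9^8 ≡ 254^2 = 64516 ≡ 545 (mod 901)
9^16 ≡ 545^2 = 297025 ≡ 596 (mod 901)
9^32 ≡ 596^2 = 355216 ≡ 222 (mod 901)
9^64 ≡ 222^2 = 49284 ≡ 630 (mod 901)
9^128 ≡ 630^2 = 396900 ≡ 460 (mod 901)
9^256 ≡ 460^2 = 211600 ≡ 766 (mod 901)
9^512 ≡ 766^2 = 586756 ≡ 205 (mod 901)
900 = 512 + 256 + 128 + 4 in binary powers of 2.
So 9^900 ≡ 205 · 766 · 460 · 254 ≡ 543 (mod 901).
Since 543 ≠ 1, base 9 is a Fermat witness: 901 is composite.

543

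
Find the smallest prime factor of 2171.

2171 is odd.
Digit sum 11, not divisible by 3.
Ends in 1: not divisible by 5.
7: 2171 = 7·310 + 1
11: 2171 = 11·197 + 4
13: 2171 = 13·167

13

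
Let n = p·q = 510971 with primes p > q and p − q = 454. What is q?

Since p = q + 454, we have 510971 = q(q + 454), so q² + 454q − 510971 = 0.
Discriminant: 454² + 4·510971 = 206116 + 2043884 = 2250000; √2250000 = 1500.
q = (−454 + 1500)/2 = 523, and p = q + 454 = 977.
Check: 523 · 977 = 510971.

523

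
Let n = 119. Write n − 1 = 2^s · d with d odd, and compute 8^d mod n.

36

119 − 1 = 118 = 2^1 · 59, so d = 59.
8^1 ≡ 8 (mod 119)
8^2 ≡ 8^2 = 64 ≡ 64 (mod 119)
8^4 ≡ 64^2 = 4096 ≡ 50 (mod 119)
8^8 ≡ 50^2 = 2500 ≡ 1 (mod 119)
8^16 ≡ 1^2 = 1 ≡ 1 (mod 119)
8^32 ≡ 1^2 = 1 ≡ 1 (mod 119)
59 = 32 + 16 + 8 + 2 + 1 in binary powers of 2.
So 8^59 ≡ 1 · 1 · 1 · 64 · 8 ≡ 36 (mod 119).
Squaring chain: 36; never reaches −1, so base 8 is a Miller–Rabin witness that 119 is composite.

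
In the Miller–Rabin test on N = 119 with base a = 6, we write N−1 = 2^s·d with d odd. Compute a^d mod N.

119 − 1 = 118 = 2^1 · 59, so d = 59.
6^1 ≡ 6 (mod 119)
6^2 ≡ 6^2 = 36 ≡ 36 (mod 119)
6^4 ≡ 36^2 = 1296 ≡ 106 (mod 119)
6^8 ≡ 106^2 = 11236 ≡ 50 (mod 119)
6^16 ≡ 50^2 = 2500 ≡ 1 (mod 119)
6^32 ≡ 1^2 = 1 ≡ 1 (mod 119)
59 = 32 + 16 + 8 + 2 + 1 in binary powers of 2.
So 6^59 ≡ 1 · 1 · 50 · 36 · 6 ≡ 90 (mod 119).
Squaring chain: 90; never reaches −1, so base 6 is a Miller–Rabin witness that 119 is composite.

90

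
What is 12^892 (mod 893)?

178

12^1 ≡ 12 (mod 893)
12^2 ≡ 12^2 = 144 ≡ 144 (mod 893)
12^4 ≡ 144^2 = 20736 ≡ 197 (mod 893)
12^8 ≡ 197^2 = 38809 ≡ 410 (mod 893)
12^16 ≡ 410^2 = 168100 ≡ 216 (mod 893)
12^32 ≡ 216^2 = 46656 ≡ 220 (mod 893)
12^64 ≡ 220^2 = 48400 ≡ 178 (mod 893)
12^128 ≡ 178^2 = 31684 ≡ 429 (mod 893)
12^256 ≡ 429^2 = 184041 ≡ 83 (mod 893)
12^512 ≡ 83^2 = 6889 ≡ 638 (mod 893)
892 = 512 + 256 + 64 + 32 + 16 + 8 + 4 in binary powers of 2.
So 12^892 ≡ 638 · 83 · 178 · 220 · 216 · 410 · 197 ≡ 178 (mod 893).
Since 178 ≠ 1, base 12 is a Fermat witness: 893 is composite.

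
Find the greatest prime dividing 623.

623 = 7 · 89
89 is prime.
So 623 = 7 · 89; the largest prime factor is 89.

89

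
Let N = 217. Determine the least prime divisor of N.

7

217 is odd.
Digit sum 10, not divisible by 3.
Ends in 7: not divisible by 5.
7: 217 = 7·31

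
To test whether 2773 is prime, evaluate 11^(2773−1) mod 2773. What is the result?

1933

11^1 ≡ 11 (mod 2773)
11^2 ≡ 11^2 = 121 ≡ 121 (mod 2773)
11^4 ≡ 121^2 = 14641 ≡ 776 (mod 2773)
11^8 ≡ 776^2 = 602176 ≡ 435 (mod 2773)
11^16 ≡ 435^2 = 189225 ≡ 661 (mod 2773)
11^32 ≡ 661^2 = 436921 ≡ 1560 (mod 2773)
11^64 ≡ 1560^2 = 2433600 ≡ 1679 (mod 2773)
11^128 ≡ 1679^2 = 2819041 ≡ 1673 (mod 2773)
11^256 ≡ 1673^2 = 2798929 ≡ 972 (mod 2773)
11^512 ≡ 972^2 = 944784 ≡ 1964 (mod 2773)
11^1024 ≡ 1964^2 = 3857296 ≡ 53 (mod 2773)
11^2048 ≡ 53^2 = 2809 ≡ 36 (mod 2773)
2772 = 2048 + 512 + 128 + 64 + 16 + 4 in binary powers of 2.
So 11^2772 ≡ 36 · 1964 · 1673 · 1679 · 661 · 776 ≡ 1933 (mod 2773).
Since 1933 ≠ 1, base 11 is a Fermat witness: 2773 is composite.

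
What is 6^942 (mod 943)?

210

6^1 ≡ 6 (mod 943)
6^2 ≡ 6^2 = 36 ≡ 36 (mod 943)
6^4 ≡ 36^2 = 1296 ≡ 353 (mod 943)
6^8 ≡ 353^2 = 124609 ≡ 133 (mod 943)
6^16 ≡ 133^2 = 17689 ≡ 715 (mod 943)
6^32 ≡ 715^2 = 511225 ≡ 119 (mod 943)
6^64 ≡ 119^2 = 14161 ≡ 16 (mod 943)
6^128 ≡ 16^2 = 256 ≡ 256 (mod 943)
6^256 ≡ 256^2 = 65536 ≡ 469 (mod 943)
6^512 ≡ 469^2 = 219961 ≡ 242 (mod 943)
942 = 512 + 256 + 128 + 32 + 8 + 4 + 2 in binary powers of 2.
So 6^942 ≡ 242 · 469 · 256 · 119 · 133 · 353 · 36 ≡ 210 (mod 943).
Since 210 ≠ 1, base 6 is a Fermat witness: 943 is composite.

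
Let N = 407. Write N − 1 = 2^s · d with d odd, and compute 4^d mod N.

407 − 1 = 406 = 2^1 · 203, so d = 203.
4^1 ≡ 4 (mod 407)
4^2 ≡ 4^2 = 16 ≡ 16 (mod 407)
4^4 ≡ 16^2 = 256 ≡ 256 (mod 407)
4^8 ≡ 256^2 = 65536 ≡ 9 (mod 407)
4^16 ≡ 9^2 = 81 ≡ 81 (mod 407)
4^32 ≡ 81^2 = 6561 ≡ 49 (mod 407)
4^64 ≡ 49^2 = 2401 ≡ 366 (mod 407)
4^128 ≡ 366^2 = 133956 ≡ 53 (mod 407)
203 = 128 + 64 + 8 + 2 + 1 in binary powers of 2.
So 4^203 ≡ 53 · 366 · 9 · 16 · 4 ≡ 284 (mod 407).
Squaring chain: 284; never reaches −1, so base 4 is a Miller–Rabin witness that 407 is composite.

284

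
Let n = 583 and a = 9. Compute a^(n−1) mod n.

9^1 ≡ 9 (mod 583)
9^2 ≡ 9^2 = 81 ≡ 81 (mod 583)
9^4 ≡ 81^2 = 6561 ≡ 148 (mod 583)
9^8 ≡ 148^2 = 21904 ≡ 333 (mod 583)
9^16 ≡ 333^2 = 110889 ≡ 119 (mod 583)
9^32 ≡ 119^2 = 14161 ≡ 169 (mod 583)
9^64 ≡ 169^2 = 28561 ≡ 577 (mod 583)
9^128 ≡ 577^2 = 332929 ≡ 36 (mod 583)
9^256 ≡ 36^2 = 1296 ≡ 130 (mod 583)
9^512 ≡ 130^2 = 16900 ≡ 576 (mod 583)
582 = 512 + 64 + 4 + 2 in binary powers of 2.
So 9^582 ≡ 576 · 577 · 148 · 81 ≡ 367 (mod 583).
Since 367 ≠ 1, base 9 is a Fermat witness: 583 is composite.

367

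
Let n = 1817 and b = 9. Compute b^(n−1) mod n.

1021

9^1 ≡ 9 (mod 1817)
9^2 ≡ 9^2 = 81 ≡ 81 (mod 1817)
9^4 ≡ 81^2 = 6561 ≡ 1110 (mod 1817)
9^8 ≡ 1110^2 = 1232100 ≡ 174 (mod 1817)
9^16 ≡ 174^2 = 30276 ≡ 1204 (mod 1817)
9^32 ≡ 1204^2 = 1449616 ≡ 1467 (mod 1817)
9^64 ≡ 1467^2 = 2152089 ≡ 761 (mod 1817)
9^128 ≡ 761^2 = 579121 ≡ 1315 (mod 1817)
9^256 ≡ 1315^2 = 1729225 ≡ 1258 (mod 1817)
9^512 ≡ 1258^2 = 1582564 ≡ 1774 (mod 1817)
9^1024 ≡ 1774^2 = 3147076 ≡ 32 (mod 1817)
1816 = 1024 + 512 + 256 + 16 + 8 in binary powers of 2.
So 9^1816 ≡ 32 · 1774 · 1258 · 1204 · 174 ≡ 1021 (mod 1817).
Since 1021 ≠ 1, base 9 is a Fermat witness: 1817 is composite.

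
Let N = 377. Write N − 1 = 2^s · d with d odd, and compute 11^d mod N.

305

377 − 1 = 376 = 2^3 · 47, so d = 47.
11^1 ≡ 11 (mod 377)
11^2 ≡ 11^2 = 121 ≡ 121 (mod 377)
11^4 ≡ 121^2 = 14641 ≡ 315 (mod 377)
11^8 ≡ 315^2 = 99225 ≡ 74 (mod 377)
11^16 ≡ 74^2 = 5476 ≡ 198 (mod 377)
11^32 ≡ 198^2 = 39204 ≡ 373 (mod 377)
47 = 32 + 8 + 4 + 2 + 1 in binary powers of 2.
So 11^47 ≡ 373 · 74 · 315 · 121 · 11 ≡ 305 (mod 377).
Squaring chain: 305 → 283 → 165; never reaches −1, so base 11 is a Miller–Rabin witness that 377 is composite.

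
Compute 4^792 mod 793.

508

4^1 ≡ 4 (mod 793)
4^2 ≡ 4^2 = 16 ≡ 16 (mod 793)
4^4 ≡ 16^2 = 256 ≡ 256 (mod 793)
4^8 ≡ 256^2 = 65536 ≡ 510 (mod 793)
4^16 ≡ 510^2 = 260100 ≡ 789 (mod 793)
4^32 ≡ 789^2 = 622521 ≡ 16 (mod 793)
4^64 ≡ 16^2 = 256 ≡ 256 (mod 793)
4^128 ≡ 256^2 = 65536 ≡ 510 (mod 793)
4^256 ≡ 510^2 = 260100 ≡ 789 (mod 793)
4^512 ≡ 789^2 = 622521 ≡ 16 (mod 793)
792 = 512 + 256 + 16 + 8 in binary powers of 2.
So 4^792 ≡ 16 · 789 · 789 · 510 ≡ 508 (mod 793).
Since 508 ≠ 1, base 4 is a Fermat witness: 793 is composite.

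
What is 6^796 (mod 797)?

1

6^1 ≡ 6 (mod 797)
6^2 ≡ 6^2 = 36 ≡ 36 (mod 797)
6^4 ≡ 36^2 = 1296 ≡ 499 (mod 797)
6^8 ≡ 499^2 = 249001 ≡ 337 (mod 797)
6^16 ≡ 337^2 = 113569 ≡ 395 (mod 797)
6^32 ≡ 395^2 = 156025 ≡ 610 (mod 797)
6^64 ≡ 610^2 = 372100 ≡ 698 (mod 797)
6^128 ≡ 698^2 = 487204 ≡ 237 (mod 797)
6^256 ≡ 237^2 = 56169 ≡ 379 (mod 797)
6^512 ≡ 379^2 = 143641 ≡ 181 (mod 797)
796 = 512 + 256 + 16 + 8 + 4 in binary powers of 2.
So 6^796 ≡ 181 · 379 · 395 · 337 · 499 ≡ 1 (mod 797).
Since the result is 1, base 6 gives no evidence that 797 is composite.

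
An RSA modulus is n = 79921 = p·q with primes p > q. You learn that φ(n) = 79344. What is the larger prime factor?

φ(n) = (p−1)(q−1) = n − (p+q) + 1, so p + q = 79921 − 79344 + 1 = 578.
p and q are the roots of t² − 578t + 79921 = 0.
Discriminant: 578² − 4·79921 = 334084 − 319684 = 14400; √14400 = 120.
q = (578 − 120)/2 = 229, p = (578 + 120)/2 = 349.
Check: 229 · 349 = 79921.

349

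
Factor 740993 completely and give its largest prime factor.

740993 = 11 · 67363
67363 = 31 · 2173
2173 = 41 · 53
53 is prime.
So 740993 = 11 · 31 · 41 · 53; the largest prime factor is 53.

53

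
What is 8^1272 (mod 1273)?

685

8^1 ≡ 8 (mod 1273)
8^2 ≡ 8^2 = 64 ≡ 64 (mod 1273)
8^4 ≡ 64^2 = 4096 ≡ 277 (mod 1273)
8^8 ≡ 277^2 = 76729 ≡ 349 (mod 1273)
8^16 ≡ 349^2 = 121801 ≡ 866 (mod 1273)
8^32 ≡ 866^2 = 749956 ≡ 159 (mod 1273)
8^64 ≡ 159^2 = 25281 ≡ 1094 (mod 1273)
8^128 ≡ 1094^2 = 1196836 ≡ 216 (mod 1273)
8^256 ≡ 216^2 = 46656 ≡ 828 (mod 1273)
8^512 ≡ 828^2 = 685584 ≡ 710 (mod 1273)
8^1024 ≡ 710^2 = 504100 ≡ 1265 (mod 1273)
1272 = 1024 + 128 + 64 + 32 + 16 + 8 in binary powers of 2.
So 8^1272 ≡ 1265 · 216 · 1094 · 159 · 866 · 349 ≡ 685 (mod 1273).
Since 685 ≠ 1, base 8 is a Fermat witness: 1273 is composite.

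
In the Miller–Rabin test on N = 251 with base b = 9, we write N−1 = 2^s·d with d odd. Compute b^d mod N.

251 − 1 = 250 = 2^1 · 125, so d = 125.
9^1 ≡ 9 (mod 251)
9^2 ≡ 9^2 = 81 ≡ 81 (mod 251)
9^4 ≡ 81^2 = 6561 ≡ 35 (mod 251)
9^8 ≡ 35^2 = 1225 ≡ 221 (mod 251)
9^16 ≡ 221^2 = 48841 ≡ 147 (mod 251)
9^32 ≡ 147^2 = 21609 ≡ 23 (mod 251)
9^64 ≡ 23^2 = 529 ≡ 27 (mod 251)
125 = 64 + 32 + 16 + 8 + 4 + 1 in binary powers of 2.
So 9^125 ≡ 27 · 23 · 147 · 221 · 35 · 9 ≡ 1 (mod 251).
Since 9^d ≡ 1 (mod 251), base 9 does not prove 251 composite.

1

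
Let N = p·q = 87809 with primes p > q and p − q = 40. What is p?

Since p = q + 40, we have 87809 = q(q + 40), so q² + 40q − 87809 = 0.
Discriminant: 40² + 4·87809 = 1600 + 351236 = 352836; √352836 = 594.
q = (−40 + 594)/2 = 277, and p = q + 40 = 317.
Check: 277 · 317 = 87809.

317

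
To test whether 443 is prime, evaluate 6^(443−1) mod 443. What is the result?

6^1 ≡ 6 (mod 443)
6^2 ≡ 6^2 = 36 ≡ 36 (mod 443)
6^4 ≡ 36^2 = 1296 ≡ 410 (mod 443)
6^8 ≡ 410^2 = 168100 ≡ 203 (mod 443)
6^16 ≡ 203^2 = 41209 ≡ 10 (mod 443)
6^32 ≡ 10^2 = 100 ≡ 100 (mod 443)
6^64 ≡ 100^2 = 10000 ≡ 254 (mod 443)
6^128 ≡ 254^2 = 64516 ≡ 281 (mod 443)
6^256 ≡ 281^2 = 78961 ≡ 107 (mod 443)
442 = 256 + 128 + 32 + 16 + 8 + 2 in binary powers of 2.
So 6^442 ≡ 107 · 281 · 100 · 10 · 203 · 36 ≡ 1 (mod 443).
Since the result is 1, base 6 gives no evidence that 443 is composite.

1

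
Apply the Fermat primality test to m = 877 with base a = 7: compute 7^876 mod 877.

7^1 ≡ 7 (mod 877)
7^2 ≡ 7^2 = 49 ≡ 49 (mod 877)
7^4 ≡ 49^2 = 2401 ≡ 647 (mod 877)
7^8 ≡ 647^2 = 418609 ≡ 280 (mod 877)
7^16 ≡ 280^2 = 78400 ≡ 347 (mod 877)
7^32 ≡ 347^2 = 120409 ≡ 260 (mod 877)
7^64 ≡ 260^2 = 67600 ≡ 71 (mod 877)
7^128 ≡ 71^2 = 5041 ≡ 656 (mod 877)
7^256 ≡ 656^2 = 430336 ≡ 606 (mod 877)
7^512 ≡ 606^2 = 367236 ≡ 650 (mod 877)
876 = 512 + 256 + 64 + 32 + 8 + 4 in binary powers of 2.
So 7^876 ≡ 650 · 606 · 71 · 260 · 280 · 647 ≡ 1 (mod 877).
Since the result is 1, base 7 gives no evidence that 877 is composite.

1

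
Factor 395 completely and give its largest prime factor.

395 = 5 · 79
79 is prime.
So 395 = 5 · 79; the largest prime factor is 79.

79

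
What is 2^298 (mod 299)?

2^1 ≡ 2 (mod 299)
2^2 ≡ 2^2 = 4 ≡ 4 (mod 299)
2^4 ≡ 4^2 = 16 ≡ 16 (mod 299)
2^8 ≡ 16^2 = 256 ≡ 256 (mod 299)
2^16 ≡ 256^2 = 65536 ≡ 55 (mod 299)
2^32 ≡ 55^2 = 3025 ≡ 35 (mod 299)
2^64 ≡ 35^2 = 1225 ≡ 29 (mod 299)
2^128 ≡ 29^2 = 841 ≡ 243 (mod 299)
2^256 ≡ 243^2 = 59049 ≡ 146 (mod 299)
298 = 256 + 32 + 8 + 2 in binary powers of 2.
So 2^298 ≡ 146 · 35 · 256 · 4 ≡ 140 (mod 299).
Since 140 ≠ 1, base 2 is a Fermat witness: 299 is composite.

140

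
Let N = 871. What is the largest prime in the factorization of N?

871 = 13 · 67
67 is prime.
So 871 = 13 · 67; the largest prime factor is 67.

67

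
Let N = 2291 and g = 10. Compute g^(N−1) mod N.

1048

10^1 ≡ 10 (mod 2291)
10^2 ≡ 10^2 = 100 ≡ 100 (mod 2291)
10^4 ≡ 100^2 = 10000 ≡ 836 (mod 2291)
10^8 ≡ 836^2 = 698896 ≡ 141 (mod 2291)
10^16 ≡ 141^2 = 19881 ≡ 1553 (mod 2291)
10^32 ≡ 1553^2 = 2411809 ≡ 1677 (mod 2291)
10^64 ≡ 1677^2 = 2812329 ≡ 1272 (mod 2291)
10^128 ≡ 1272^2 = 1617984 ≡ 538 (mod 2291)
10^256 ≡ 538^2 = 289444 ≡ 778 (mod 2291)
10^512 ≡ 778^2 = 605284 ≡ 460 (mod 2291)
10^1024 ≡ 460^2 = 211600 ≡ 828 (mod 2291)
10^2048 ≡ 828^2 = 685584 ≡ 575 (mod 2291)
2290 = 2048 + 128 + 64 + 32 + 16 + 2 in binary powers of 2.
So 10^2290 ≡ 575 · 538 · 1272 · 1677 · 1553 · 100 ≡ 1048 (mod 2291).
Since 1048 ≠ 1, base 10 is a Fermat witness: 2291 is composite.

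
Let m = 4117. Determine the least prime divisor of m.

23

4117 is odd.
Digit sum 13, not divisible by 3.
Ends in 7: not divisible by 5.
7: 4117 = 7·588 + 1
11: 4117 = 11·374 + 3
13: 4117 = 13·316 + 9
17: 4117 = 17·242 + 3
19: 4117 = 19·216 + 13
23: 4117 = 23·179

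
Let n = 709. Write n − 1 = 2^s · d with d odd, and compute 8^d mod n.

709 − 1 = 708 = 2^2 · 177, so d = 177.
8^1 ≡ 8 (mod 709)
8^2 ≡ 8^2 = 64 ≡ 64 (mod 709)
8^4 ≡ 64^2 = 4096 ≡ 551 (mod 709)
8^8 ≡ 551^2 = 303601 ≡ 149 (mod 709)
8^16 ≡ 149^2 = 22201 ≡ 222 (mod 709)
8^32 ≡ 222^2 = 49284 ≡ 363 (mod 709)
8^64 ≡ 363^2 = 131769 ≡ 604 (mod 709)
8^128 ≡ 604^2 = 364816 ≡ 390 (mod 709)
177 = 128 + 32 + 16 + 1 in binary powers of 2.
So 8^177 ≡ 390 · 363 · 222 · 8 ≡ 613 (mod 709).
Squaring chain: 613 → 708; reaches −1, so base 8 does not prove 709 composite.

613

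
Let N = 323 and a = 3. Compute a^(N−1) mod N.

264

3^1 ≡ 3 (mod 323)
3^2 ≡ 3^2 = 9 ≡ 9 (mod 323)
3^4 ≡ 9^2 = 81 ≡ 81 (mod 323)
3^8 ≡ 81^2 = 6561 ≡ 101 (mod 323)
3^16 ≡ 101^2 = 10201 ≡ 188 (mod 323)
3^32 ≡ 188^2 = 35344 ≡ 137 (mod 323)
3^64 ≡ 137^2 = 18769 ≡ 35 (mod 323)
3^128 ≡ 35^2 = 1225 ≡ 256 (mod 323)
3^256 ≡ 256^2 = 65536 ≡ 290 (mod 323)
322 = 256 + 64 + 2 in binary powers of 2.
So 3^322 ≡ 290 · 35 · 9 ≡ 264 (mod 323).
Since 264 ≠ 1, base 3 is a Fermat witness: 323 is composite.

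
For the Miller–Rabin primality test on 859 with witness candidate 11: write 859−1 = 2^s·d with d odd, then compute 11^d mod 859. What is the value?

859 − 1 = 858 = 2^1 · 429, so d = 429.
11^1 ≡ 11 (mod 859)
11^2 ≡ 11^2 = 121 ≡ 121 (mod 859)
11^4 ≡ 121^2 = 14641 ≡ 38 (mod 859)
11^8 ≡ 38^2 = 1444 ≡ 585 (mod 859)
11^16 ≡ 585^2 = 342225 ≡ 343 (mod 859)
11^32 ≡ 343^2 = 117649 ≡ 825 (mod 859)
11^64 ≡ 825^2 = 680625 ≡ 297 (mod 859)
11^128 ≡ 297^2 = 88209 ≡ 591 (mod 859)
11^256 ≡ 591^2 = 349281 ≡ 527 (mod 859)
429 = 256 + 128 + 32 + 8 + 4 + 1 in binary powers of 2.
So 11^429 ≡ 527 · 591 · 825 · 585 · 38 · 11 ≡ 858 (mod 859).
Since 11^d ≡ 858 (mod 859), base 11 does not prove 859 composite.

858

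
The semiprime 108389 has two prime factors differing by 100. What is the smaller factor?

283

Since p = q + 100, we have 108389 = q(q + 100), so q² + 100q − 108389 = 0.
Discriminant: 100² + 4·108389 = 10000 + 433556 = 443556; √443556 = 666.
q = (−100 + 666)/2 = 283, and p = q + 100 = 383.
Check: 283 · 383 = 108389.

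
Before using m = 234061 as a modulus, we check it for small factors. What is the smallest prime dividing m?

19

234061 is odd.
Digit sum 16, not divisible by 3.
Ends in 1: not divisible by 5.
7: 234061 = 7·33437 + 2
11: 234061 = 11·21278 + 3
13: 234061 = 13·18004 + 9
17: 234061 = 17·13768 + 5
19: 234061 = 19·12319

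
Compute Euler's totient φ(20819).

Factor: 20819 = 109 · 191.
φ(20819) = (109−1) · (191−1) = 108 · 190 = 20520.

20520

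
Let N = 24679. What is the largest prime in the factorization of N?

24679 = 23 · 1073
1073 = 29 · 37
37 is prime.
So 24679 = 23 · 29 · 37; the largest prime factor is 37.

37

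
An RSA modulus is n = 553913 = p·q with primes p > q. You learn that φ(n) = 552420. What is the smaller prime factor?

φ(n) = (p−1)(q−1) = n − (p+q) + 1, so p + q = 553913 − 552420 + 1 = 1494.
p and q are the roots of t² − 1494t + 553913 = 0.
Discriminant: 1494² − 4·553913 = 2232036 − 2215652 = 16384; √16384 = 128.
q = (1494 − 128)/2 = 683, p = (1494 + 128)/2 = 811.
Check: 683 · 811 = 553913.

683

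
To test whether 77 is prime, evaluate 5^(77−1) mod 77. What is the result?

16

5^1 ≡ 5 (mod 77)
5^2 ≡ 5^2 = 25 ≡ 25 (mod 77)
5^4 ≡ 25^2 = 625 ≡ 9 (mod 77)
5^8 ≡ 9^2 = 81 ≡ 4 (mod 77)
5^16 ≡ 4^2 = 16 ≡ 16 (mod 77)
5^32 ≡ 16^2 = 256 ≡ 25 (mod 77)
5^64 ≡ 25^2 = 625 ≡ 9 (mod 77)
76 = 64 + 8 + 4 in binary powers of 2.
So 5^76 ≡ 9 · 4 · 9 ≡ 16 (mod 77).
Since 16 ≠ 1, base 5 is a Fermat witness: 77 is composite.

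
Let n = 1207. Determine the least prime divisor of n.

17

1207 is odd.
Digit sum 10, not divisible by 3.
Ends in 7: not divisible by 5.
7: 1207 = 7·172 + 3
11: 1207 = 11·109 + 8
13: 1207 = 13·92 + 11
17: 1207 = 17·71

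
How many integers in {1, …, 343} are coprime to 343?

Factor: 343 = 7^3.
φ(343) = 7^2·(7−1) = 294.

294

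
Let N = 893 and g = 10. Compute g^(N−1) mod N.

10^1 ≡ 10 (mod 893)
10^2 ≡ 10^2 = 100 ≡ 100 (mod 893)
10^4 ≡ 100^2 = 10000 ≡ 177 (mod 893)
10^8 ≡ 177^2 = 31329 ≡ 74 (mod 893)
10^16 ≡ 74^2 = 5476 ≡ 118 (mod 893)
10^32 ≡ 118^2 = 13924 ≡ 529 (mod 893)
10^64 ≡ 529^2 = 279841 ≡ 332 (mod 893)
10^128 ≡ 332^2 = 110224 ≡ 385 (mod 893)
10^256 ≡ 385^2 = 148225 ≡ 880 (mod 893)
10^512 ≡ 880^2 = 774400 ≡ 169 (mod 893)
892 = 512 + 256 + 64 + 32 + 16 + 8 + 4 in binary powers of 2.
So 10^892 ≡ 169 · 880 · 332 · 529 · 118 · 74 · 177 ≡ 332 (mod 893).
Since 332 ≠ 1, base 10 is a Fermat witness: 893 is composite.

332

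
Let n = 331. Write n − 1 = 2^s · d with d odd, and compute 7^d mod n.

331 − 1 = 330 = 2^1 · 165, so d = 165.
7^1 ≡ 7 (mod 331)
7^2 ≡ 7^2 = 49 ≡ 49 (mod 331)
7^4 ≡ 49^2 = 2401 ≡ 84 (mod 331)
7^8 ≡ 84^2 = 7056 ≡ 105 (mod 331)
7^16 ≡ 105^2 = 11025 ≡ 102 (mod 331)
7^32 ≡ 102^2 = 10404 ≡ 143 (mod 331)
7^64 ≡ 143^2 = 20449 ≡ 258 (mod 331)
7^128 ≡ 258^2 = 66564 ≡ 33 (mod 331)
165 = 128 + 32 + 4 + 1 in binary powers of 2.
So 7^165 ≡ 33 · 143 · 84 · 7 ≡ 330 (mod 331).
Since 7^d ≡ 330 (mod 331), base 7 does not prove 331 composite.

330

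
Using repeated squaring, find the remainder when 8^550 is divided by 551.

8^1 ≡ 8 (mod 551)
8^2 ≡ 8^2 = 64 ≡ 64 (mod 551)
8^4 ≡ 64^2 = 4096 ≡ 239 (mod 551)
8^8 ≡ 239^2 = 57121 ≡ 368 (mod 551)
8^16 ≡ 368^2 = 135424 ≡ 429 (mod 551)
8^32 ≡ 429^2 = 184041 ≡ 7 (mod 551)
8^64 ≡ 7^2 = 49 ≡ 49 (mod 551)
8^128 ≡ 49^2 = 2401 ≡ 197 (mod 551)
8^256 ≡ 197^2 = 38809 ≡ 239 (mod 551)
8^512 ≡ 239^2 = 57121 ≡ 368 (mod 551)
550 = 512 + 32 + 4 + 2 in binary powers of 2.
So 8^550 ≡ 368 · 7 · 239 · 64 ≡ 486 (mod 551).
Since 486 ≠ 1, base 8 is a Fermat witness: 551 is composite.

486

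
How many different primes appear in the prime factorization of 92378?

92378 = 2 · 46189
46189 = 11 · 4199
4199 = 13 · 323
323 = 17 · 19
92378 = 2 · 11 · 13 · 17 · 19, which has 5 distinct prime factors.

5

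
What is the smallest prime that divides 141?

3

141 is odd.
Digit sum 6, divisible by 3.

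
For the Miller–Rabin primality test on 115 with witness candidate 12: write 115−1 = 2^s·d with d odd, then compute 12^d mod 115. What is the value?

52

115 − 1 = 114 = 2^1 · 57, so d = 57.
12^1 ≡ 12 (mod 115)
12^2 ≡ 12^2 = 144 ≡ 29 (mod 115)
12^4 ≡ 29^2 = 841 ≡ 36 (mod 115)
12^8 ≡ 36^2 = 1296 ≡ 31 (mod 115)
12^16 ≡ 31^2 = 961 ≡ 41 (mod 115)
12^32 ≡ 41^2 = 1681 ≡ 71 (mod 115)
57 = 32 + 16 + 8 + 1 in binary powers of 2.
So 12^57 ≡ 71 · 41 · 31 · 12 ≡ 52 (mod 115).
Squaring chain: 52; never reaches −1, so base 12 is a Miller–Rabin witness that 115 is composite.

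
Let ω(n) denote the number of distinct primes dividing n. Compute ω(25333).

3

25333 = 7^2 · 517
517 = 11 · 47
25333 = 7^2 · 11 · 47, which has 3 distinct prime factors.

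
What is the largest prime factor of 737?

737 = 11 · 67
67 is prime.
So 737 = 11 · 67; the largest prime factor is 67.

67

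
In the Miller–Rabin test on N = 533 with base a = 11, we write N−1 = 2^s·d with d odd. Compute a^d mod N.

89

533 − 1 = 532 = 2^2 · 133, so d = 133.
11^1 ≡ 11 (mod 533)
11^2 ≡ 11^2 = 121 ≡ 121 (mod 533)
11^4 ≡ 121^2 = 14641 ≡ 250 (mod 533)
11^8 ≡ 250^2 = 62500 ≡ 139 (mod 533)
11^16 ≡ 139^2 = 19321 ≡ 133 (mod 533)
11^32 ≡ 133^2 = 17689 ≡ 100 (mod 533)
11^64 ≡ 100^2 = 10000 ≡ 406 (mod 533)
11^128 ≡ 406^2 = 164836 ≡ 139 (mod 533)
133 = 128 + 4 + 1 in binary powers of 2.
So 11^133 ≡ 139 · 250 · 11 ≡ 89 (mod 533).
Squaring chain: 89 → 459; never reaches −1, so base 11 is a Miller–Rabin witness that 533 is composite.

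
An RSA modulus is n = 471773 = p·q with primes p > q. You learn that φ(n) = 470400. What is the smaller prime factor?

φ(n) = (p−1)(q−1) = n − (p+q) + 1, so p + q = 471773 − 470400 + 1 = 1374.
p and q are the roots of t² − 1374t + 471773 = 0.
Discriminant: 1374² − 4·471773 = 1887876 − 1887092 = 784; √784 = 28.
q = (1374 − 28)/2 = 673, p = (1374 + 28)/2 = 701.
Check: 673 · 701 = 471773.

673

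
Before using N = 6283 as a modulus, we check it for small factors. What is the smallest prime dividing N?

61

6283 is odd.
Digit sum 19, not divisible by 3.
Ends in 3: not divisible by 5.
7: 6283 = 7·897 + 4
11: 6283 = 11·571 + 2
13: 6283 = 13·483 + 4
17: 6283 = 17·369 + 10
19: 6283 = 19·330 + 13
23: 6283 = 23·273 + 4
29: 6283 = 29·216 + 19
31: 6283 = 31·202 + 21
37: 6283 = 37·169 + 30
41: 6283 = 41·153 + 10
43: 6283 = 43·146 + 5
47: 6283 = 47·133 + 32
53: 6283 = 53·118 + 29
59: 6283 = 59·106 + 29
61: 6283 = 61·103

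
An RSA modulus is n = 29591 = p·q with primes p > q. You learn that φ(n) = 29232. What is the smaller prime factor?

127

φ(n) = (p−1)(q−1) = n − (p+q) + 1, so p + q = 29591 − 29232 + 1 = 360.
p and q are the roots of t² − 360t + 29591 = 0.
Discriminant: 360² − 4·29591 = 129600 − 118364 = 11236; √11236 = 106.
q = (360 − 106)/2 = 127, p = (360 + 106)/2 = 233.
Check: 127 · 233 = 29591.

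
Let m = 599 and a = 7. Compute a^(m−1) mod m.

7^1 ≡ 7 (mod 599)
7^2 ≡ 7^2 = 49 ≡ 49 (mod 599)
7^4 ≡ 49^2 = 2401 ≡ 5 (mod 599)
7^8 ≡ 5^2 = 25 ≡ 25 (mod 599)
7^16 ≡ 25^2 = 625 ≡ 26 (mod 599)
7^32 ≡ 26^2 = 676 ≡ 77 (mod 599)
7^64 ≡ 77^2 = 5929 ≡ 538 (mod 599)
7^128 ≡ 538^2 = 289444 ≡ 127 (mod 599)
7^256 ≡ 127^2 = 16129 ≡ 555 (mod 599)
7^512 ≡ 555^2 = 308025 ≡ 139 (mod 599)
598 = 512 + 64 + 16 + 4 + 2 in binary powers of 2.
So 7^598 ≡ 139 · 538 · 26 · 5 · 49 ≡ 1 (mod 599).
Since the result is 1, base 7 gives no evidence that 599 is composite.

1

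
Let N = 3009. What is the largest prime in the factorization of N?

59

3009 = 3 · 1003
1003 = 17 · 59
59 is prime.
So 3009 = 3 · 17 · 59; the largest prime factor is 59.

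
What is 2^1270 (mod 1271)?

2^1 ≡ 2 (mod 1271)
2^2 ≡ 2^2 = 4 ≡ 4 (mod 1271)
2^4 ≡ 4^2 = 16 ≡ 16 (mod 1271)
2^8 ≡ 16^2 = 256 ≡ 256 (mod 1271)
2^16 ≡ 256^2 = 65536 ≡ 715 (mod 1271)
2^32 ≡ 715^2 = 511225 ≡ 283 (mod 1271)
2^64 ≡ 283^2 = 80089 ≡ 16 (mod 1271)
2^128 ≡ 16^2 = 256 ≡ 256 (mod 1271)
2^256 ≡ 256^2 = 65536 ≡ 715 (mod 1271)
2^512 ≡ 715^2 = 511225 ≡ 283 (mod 1271)
2^1024 ≡ 283^2 = 80089 ≡ 16 (mod 1271)
1270 = 1024 + 128 + 64 + 32 + 16 + 4 + 2 in binary powers of 2.
So 2^1270 ≡ 16 · 256 · 16 · 283 · 715 · 16 · 4 ≡ 1024 (mod 1271).
Since 1024 ≠ 1, base 2 is a Fermat witness: 1271 is composite.

1024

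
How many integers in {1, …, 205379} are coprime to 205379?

Factor: 205379 = 59^3.
φ(205379) = 59^2·(59−1) = 201898.

201898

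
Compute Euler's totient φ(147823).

Factor: 147823 = 13 · 83 · 137.
φ(147823) = (13−1) · (83−1) · (137−1) = 12 · 82 · 136 = 133824.

133824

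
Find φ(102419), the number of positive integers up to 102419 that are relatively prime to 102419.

95040

Factor: 102419 = 23 · 61 · 73.
φ(102419) = (23−1) · (61−1) · (73−1) = 22 · 60 · 72 = 95040.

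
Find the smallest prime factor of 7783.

7783 is odd.
Digit sum 25, not divisible by 3.
Ends in 3: not divisible by 5.
7: 7783 = 7·1111 + 6
11: 7783 = 11·707 + 6
13: 7783 = 13·598 + 9
17: 7783 = 17·457 + 14
19: 7783 = 19·409 + 12
23: 7783 = 23·338 + 9
29: 7783 = 29·268 + 11
31: 7783 = 31·251 + 2
37: 7783 = 37·210 + 13
41: 7783 = 41·189 + 34
43: 7783 = 43·181

43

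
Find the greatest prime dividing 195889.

195889 = 31 · 6319
6319 = 71 · 89
89 is prime.
So 195889 = 31 · 71 · 89; the largest prime factor is 89.

89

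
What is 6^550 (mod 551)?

6^1 ≡ 6 (mod 551)
6^2 ≡ 6^2 = 36 ≡ 36 (mod 551)
6^4 ≡ 36^2 = 1296 ≡ 194 (mod 551)
6^8 ≡ 194^2 = 37636 ≡ 168 (mod 551)
6^16 ≡ 168^2 = 28224 ≡ 123 (mod 551)
6^32 ≡ 123^2 = 15129 ≡ 252 (mod 551)
6^64 ≡ 252^2 = 63504 ≡ 139 (mod 551)
6^128 ≡ 139^2 = 19321 ≡ 36 (mod 551)
6^256 ≡ 36^2 = 1296 ≡ 194 (mod 551)
6^512 ≡ 194^2 = 37636 ≡ 168 (mod 551)
550 = 512 + 32 + 4 + 2 in binary powers of 2.
So 6^550 ≡ 168 · 252 · 194 · 36 ≡ 310 (mod 551).
Since 310 ≠ 1, base 6 is a Fermat witness: 551 is composite.

310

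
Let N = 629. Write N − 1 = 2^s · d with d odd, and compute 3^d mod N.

629 − 1 = 628 = 2^2 · 157, so d = 157.
3^1 ≡ 3 (mod 629)
3^2 ≡ 3^2 = 9 ≡ 9 (mod 629)
3^4 ≡ 9^2 = 81 ≡ 81 (mod 629)
3^8 ≡ 81^2 = 6561 ≡ 271 (mod 629)
3^16 ≡ 271^2 = 73441 ≡ 477 (mod 629)
3^32 ≡ 477^2 = 227529 ≡ 460 (mod 629)
3^64 ≡ 460^2 = 211600 ≡ 256 (mod 629)
3^128 ≡ 256^2 = 65536 ≡ 120 (mod 629)
157 = 128 + 16 + 8 + 4 + 1 in binary powers of 2.
So 3^157 ≡ 120 · 477 · 271 · 81 · 3 ≡ 437 (mod 629).
Squaring chain: 437 → 382; never reaches −1, so base 3 is a Miller–Rabin witness that 629 is composite.

437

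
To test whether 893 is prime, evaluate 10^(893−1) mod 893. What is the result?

332

10^1 ≡ 10 (mod 893)
10^2 ≡ 10^2 = 100 ≡ 100 (mod 893)
10^4 ≡ 100^2 = 10000 ≡ 177 (mod 893)
10^8 ≡ 177^2 = 31329 ≡ 74 (mod 893)
10^16 ≡ 74^2 = 5476 ≡ 118 (mod 893)
10^32 ≡ 118^2 = 13924 ≡ 529 (mod 893)
10^64 ≡ 529^2 = 279841 ≡ 332 (mod 893)
10^128 ≡ 332^2 = 110224 ≡ 385 (mod 893)
10^256 ≡ 385^2 = 148225 ≡ 880 (mod 893)
10^512 ≡ 880^2 = 774400 ≡ 169 (mod 893)
892 = 512 + 256 + 64 + 32 + 16 + 8 + 4 in binary powers of 2.
So 10^892 ≡ 169 · 880 · 332 · 529 · 118 · 74 · 177 ≡ 332 (mod 893).
Since 332 ≠ 1, base 10 is a Fermat witness: 893 is composite.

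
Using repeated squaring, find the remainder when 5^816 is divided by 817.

140

5^1 ≡ 5 (mod 817)
5^2 ≡ 5^2 = 25 ≡ 25 (mod 817)
5^4 ≡ 25^2 = 625 ≡ 625 (mod 817)
5^8 ≡ 625^2 = 390625 ≡ 99 (mod 817)
5^16 ≡ 99^2 = 9801 ≡ 814 (mod 817)
5^32 ≡ 814^2 = 662596 ≡ 9 (mod 817)
5^64 ≡ 9^2 = 81 ≡ 81 (mod 817)
5^128 ≡ 81^2 = 6561 ≡ 25 (mod 817)
5^256 ≡ 25^2 = 625 ≡ 625 (mod 817)
5^512 ≡ 625^2 = 390625 ≡ 99 (mod 817)
816 = 512 + 256 + 32 + 16 in binary powers of 2.
So 5^816 ≡ 99 · 625 · 9 · 814 ≡ 140 (mod 817).
Since 140 ≠ 1, base 5 is a Fermat witness: 817 is composite.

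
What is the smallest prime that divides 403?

403 is odd.
Digit sum 7, not divisible by 3.
Ends in 3: not divisible by 5.
7: 403 = 7·57 + 4
11: 403 = 11·36 + 7
13: 403 = 13·31

13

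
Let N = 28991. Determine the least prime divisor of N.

28991 is odd.
Digit sum 29, not divisible by 3.
Ends in 1: not divisible by 5.
7: 28991 = 7·4141 + 4
11: 28991 = 11·2635 + 6
13: 28991 = 13·2230 + 1
17: 28991 = 17·1705 + 6
19: 28991 = 19·1525 + 16
23: 28991 = 23·1260 + 11
29: 28991 = 29·999 + 20
31: 28991 = 31·935 + 6
37: 28991 = 37·783 + 20
41: 28991 = 41·707 + 4
43: 28991 = 43·674 + 9
47: 28991 = 47·616 + 39
53: 28991 = 53·547

53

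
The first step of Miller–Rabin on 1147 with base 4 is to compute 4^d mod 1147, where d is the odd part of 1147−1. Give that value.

1147 − 1 = 1146 = 2^1 · 573, so d = 573.
4^1 ≡ 4 (mod 1147)
4^2 ≡ 4^2 = 16 ≡ 16 (mod 1147)
4^4 ≡ 16^2 = 256 ≡ 256 (mod 1147)
4^8 ≡ 256^2 = 65536 ≡ 157 (mod 1147)
4^16 ≡ 157^2 = 24649 ≡ 562 (mod 1147)
4^32 ≡ 562^2 = 315844 ≡ 419 (mod 1147)
4^64 ≡ 419^2 = 175561 ≡ 70 (mod 1147)
4^128 ≡ 70^2 = 4900 ≡ 312 (mod 1147)
4^256 ≡ 312^2 = 97344 ≡ 996 (mod 1147)
4^512 ≡ 996^2 = 992016 ≡ 1008 (mod 1147)
573 = 512 + 32 + 16 + 8 + 4 + 1 in binary powers of 2.
So 4^573 ≡ 1008 · 419 · 562 · 157 · 256 · 4 ≡ 529 (mod 1147).
Squaring chain: 529; never reaches −1, so base 4 is a Miller–Rabin witness that 1147 is composite.

529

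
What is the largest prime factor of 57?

57 = 3 · 19
19 is prime.
So 57 = 3 · 19; the largest prime factor is 19.

19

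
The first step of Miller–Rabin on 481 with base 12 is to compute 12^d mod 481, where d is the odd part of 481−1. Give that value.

454

481 − 1 = 480 = 2^5 · 15, so d = 15.
12^1 ≡ 12 (mod 481)
12^2 ≡ 12^2 = 144 ≡ 144 (mod 481)
12^4 ≡ 144^2 = 20736 ≡ 53 (mod 481)
12^8 ≡ 53^2 = 2809 ≡ 404 (mod 481)
15 = 8 + 4 + 2 + 1 in binary powers of 2.
So 12^15 ≡ 404 · 53 · 144 · 12 ≡ 454 (mod 481).
Squaring chain: 454 → 248 → 417 → 248 → 417; never reaches −1, so base 12 is a Miller–Rabin witness that 481 is composite.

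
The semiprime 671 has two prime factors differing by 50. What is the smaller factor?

Since p = q + 50, we have 671 = q(q + 50), so q² + 50q − 671 = 0.
Discriminant: 50² + 4·671 = 2500 + 2684 = 5184; √5184 = 72.
q = (−50 + 72)/2 = 11, and p = q + 50 = 61.
Check: 11 · 61 = 671.

11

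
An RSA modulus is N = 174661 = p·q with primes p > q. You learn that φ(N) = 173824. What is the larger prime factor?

449

φ(n) = (p−1)(q−1) = n − (p+q) + 1, so p + q = 174661 − 173824 + 1 = 838.
p and q are the roots of t² − 838t + 174661 = 0.
Discriminant: 838² − 4·174661 = 702244 − 698644 = 3600; √3600 = 60.
q = (838 − 60)/2 = 389, p = (838 + 60)/2 = 449.
Check: 389 · 449 = 174661.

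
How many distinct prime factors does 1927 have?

2

1927 = 41 · 47
1927 = 41 · 47, which has 2 distinct prime factors.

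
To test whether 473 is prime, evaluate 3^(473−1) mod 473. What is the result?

53

3^1 ≡ 3 (mod 473)
3^2 ≡ 3^2 = 9 ≡ 9 (mod 473)
3^4 ≡ 9^2 = 81 ≡ 81 (mod 473)
3^8 ≡ 81^2 = 6561 ≡ 412 (mod 473)
3^16 ≡ 412^2 = 169744 ≡ 410 (mod 473)
3^32 ≡ 410^2 = 168100 ≡ 185 (mod 473)
3^64 ≡ 185^2 = 34225 ≡ 169 (mod 473)
3^128 ≡ 169^2 = 28561 ≡ 181 (mod 473)
3^256 ≡ 181^2 = 32761 ≡ 124 (mod 473)
472 = 256 + 128 + 64 + 16 + 8 in binary powers of 2.
So 3^472 ≡ 124 · 181 · 169 · 410 · 412 ≡ 53 (mod 473).
Since 53 ≠ 1, base 3 is a Fermat witness: 473 is composite.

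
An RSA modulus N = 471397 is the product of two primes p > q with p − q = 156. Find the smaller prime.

Since p = q + 156, we have 471397 = q(q + 156), so q² + 156q − 471397 = 0.
Discriminant: 156² + 4·471397 = 24336 + 1885588 = 1909924; √1909924 = 1382.
q = (−156 + 1382)/2 = 613, and p = q + 156 = 769.
Check: 613 · 769 = 471397.

613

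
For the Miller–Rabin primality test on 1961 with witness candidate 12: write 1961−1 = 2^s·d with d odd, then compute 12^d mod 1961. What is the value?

1217

1961 − 1 = 1960 = 2^3 · 245, so d = 245.
12^1 ≡ 12 (mod 1961)
12^2 ≡ 12^2 = 144 ≡ 144 (mod 1961)
12^4 ≡ 144^2 = 20736 ≡ 1126 (mod 1961)
12^8 ≡ 1126^2 = 1267876 ≡ 1070 (mod 1961)
12^16 ≡ 1070^2 = 1144900 ≡ 1637 (mod 1961)
12^32 ≡ 1637^2 = 2679769 ≡ 1043 (mod 1961)
12^64 ≡ 1043^2 = 1087849 ≡ 1455 (mod 1961)
12^128 ≡ 1455^2 = 2117025 ≡ 1106 (mod 1961)
245 = 128 + 64 + 32 + 16 + 4 + 1 in binary powers of 2.
So 12^245 ≡ 1106 · 1455 · 1043 · 1637 · 1126 · 12 ≡ 1217 (mod 1961).
Squaring chain: 1217 → 534 → 811; never reaches −1, so base 12 is a Miller–Rabin witness that 1961 is composite.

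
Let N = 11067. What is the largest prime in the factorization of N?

31

11067 = 3 · 3689
3689 = 7 · 527
527 = 17 · 31
31 is prime.
So 11067 = 3 · 7 · 17 · 31; the largest prime factor is 31.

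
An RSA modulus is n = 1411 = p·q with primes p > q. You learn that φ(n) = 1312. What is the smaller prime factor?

φ(n) = (p−1)(q−1) = n − (p+q) + 1, so p + q = 1411 − 1312 + 1 = 100.
p and q are the roots of t² − 100t + 1411 = 0.
Discriminant: 100² − 4·1411 = 10000 − 5644 = 4356; √4356 = 66.
q = (100 − 66)/2 = 17, p = (100 + 66)/2 = 83.
Check: 17 · 83 = 1411.

17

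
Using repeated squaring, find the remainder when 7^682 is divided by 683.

7^1 ≡ 7 (mod 683)
7^2 ≡ 7^2 = 49 ≡ 49 (mod 683)
7^4 ≡ 49^2 = 2401 ≡ 352 (mod 683)
7^8 ≡ 352^2 = 123904 ≡ 281 (mod 683)
7^16 ≡ 281^2 = 78961 ≡ 416 (mod 683)
7^32 ≡ 416^2 = 173056 ≡ 257 (mod 683)
7^64 ≡ 257^2 = 66049 ≡ 481 (mod 683)
7^128 ≡ 481^2 = 231361 ≡ 507 (mod 683)
7^256 ≡ 507^2 = 257049 ≡ 241 (mod 683)
7^512 ≡ 241^2 = 58081 ≡ 26 (mod 683)
682 = 512 + 128 + 32 + 8 + 2 in binary powers of 2.
So 7^682 ≡ 26 · 507 · 257 · 281 · 49 ≡ 1 (mod 683).
Since the result is 1, base 7 gives no evidence that 683 is composite.

1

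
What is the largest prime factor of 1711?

1711 = 29 · 59
59 is prime.
So 1711 = 29 · 59; the largest prime factor is 59.

59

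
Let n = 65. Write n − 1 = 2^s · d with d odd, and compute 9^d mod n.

65 − 1 = 64 = 2^6 · 1, so d = 1.
9^1 ≡ 9 (mod 65)
1 = 1 in binary powers of 2.
So 9^1 ≡ 9 ≡ 9 (mod 65).
Squaring chain: 9 → 16 → 61 → 16 → 61 → 16; never reaches −1, so base 9 is a Miller–Rabin witness that 65 is composite.

9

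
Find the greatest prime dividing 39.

39 = 3 · 13
13 is prime.
So 39 = 3 · 13; the largest prime factor is 13.

13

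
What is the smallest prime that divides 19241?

19241 is odd.
Digit sum 17, not divisible by 3.
Ends in 1: not divisible by 5.
7: 19241 = 7·2748 + 5
11: 19241 = 11·1749 + 2
13: 19241 = 13·1480 + 1
17: 19241 = 17·1131 + 14
19: 19241 = 19·1012 + 13
23: 19241 = 23·836 + 13
29: 19241 = 29·663 + 14
31: 19241 = 31·620 + 21
37: 19241 = 37·520 + 1
41: 19241 = 41·469 + 12
43: 19241 = 43·447 + 20
47: 19241 = 47·409 + 18
53: 19241 = 53·363 + 2
59: 19241 = 59·326 + 7
61: 19241 = 61·315 + 26
67: 19241 = 67·287 + 12
71: 19241 = 71·271

71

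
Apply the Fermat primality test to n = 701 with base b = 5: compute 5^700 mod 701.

5^1 ≡ 5 (mod 701)
5^2 ≡ 5^2 = 25 ≡ 25 (mod 701)
5^4 ≡ 25^2 = 625 ≡ 625 (mod 701)
5^8 ≡ 625^2 = 390625 ≡ 168 (mod 701)
5^16 ≡ 168^2 = 28224 ≡ 184 (mod 701)
5^32 ≡ 184^2 = 33856 ≡ 208 (mod 701)
5^64 ≡ 208^2 = 43264 ≡ 503 (mod 701)
5^128 ≡ 503^2 = 253009 ≡ 649 (mod 701)
5^256 ≡ 649^2 = 421201 ≡ 601 (mod 701)
5^512 ≡ 601^2 = 361201 ≡ 186 (mod 701)
700 = 512 + 128 + 32 + 16 + 8 + 4 in binary powers of 2.
So 5^700 ≡ 186 · 649 · 208 · 184 · 168 · 625 ≡ 1 (mod 701).
Since the result is 1, base 5 gives no evidence that 701 is composite.

1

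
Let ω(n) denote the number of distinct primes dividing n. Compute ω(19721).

3

19721 = 13 · 1517
1517 = 37 · 41
19721 = 13 · 37 · 41, which has 3 distinct prime factors.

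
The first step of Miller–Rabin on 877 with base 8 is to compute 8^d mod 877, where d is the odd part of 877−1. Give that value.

877 − 1 = 876 = 2^2 · 219, so d = 219.
8^1 ≡ 8 (mod 877)
8^2 ≡ 8^2 = 64 ≡ 64 (mod 877)
8^4 ≡ 64^2 = 4096 ≡ 588 (mod 877)
8^8 ≡ 588^2 = 345744 ≡ 206 (mod 877)
8^16 ≡ 206^2 = 42436 ≡ 340 (mod 877)
8^32 ≡ 340^2 = 115600 ≡ 713 (mod 877)
8^64 ≡ 713^2 = 508369 ≡ 586 (mod 877)
8^128 ≡ 586^2 = 343396 ≡ 489 (mod 877)
219 = 128 + 64 + 16 + 8 + 2 + 1 in binary powers of 2.
So 8^219 ≡ 489 · 586 · 340 · 206 · 64 · 8 ≡ 726 (mod 877).
Squaring chain: 726 → 876; reaches −1, so base 8 does not prove 877 composite.

726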